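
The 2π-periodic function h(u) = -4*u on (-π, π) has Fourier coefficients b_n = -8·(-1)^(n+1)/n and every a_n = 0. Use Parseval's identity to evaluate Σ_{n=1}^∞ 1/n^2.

Parseval: Σ b_n^2 = (1/π) ∫_{-π}^{π} h(u)^2 du = 32*pi**2/3.
Σ b_n^2 = Σ 64/n^2, so Σ 1/n^2 = (32*pi**2/3)/64 = pi**2/6.

pi**2/6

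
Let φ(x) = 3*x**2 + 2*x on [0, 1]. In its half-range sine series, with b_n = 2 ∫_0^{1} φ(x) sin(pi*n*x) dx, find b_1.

-24/pi**3 + 10/pi

b_1 = 2 ∫_0^{1} (3*x**2 + 2*x) sin(pi*x) dx.
Integrating by parts twice (tabular method), an antiderivative of (3*x**2 + 2*x) sin(pi*x) is -3*x**2*cos(pi*x)/pi + 6*x*sin(pi*x)/pi**2 - 2*x*cos(pi*x)/pi + 2*sin(pi*x)/pi**2 + 6*cos(pi*x)/pi**3; evaluating from 0 to 1: ∫_{0}^{1} (3*x**2 + 2*x) sin(pi*x) dx = (-6/pi**3 + 5/pi) - (6/pi**3) = -12/pi**3 + 5/pi.
Hence b_1 = 2·(-12/pi**3 + 5/pi) = -24/pi**3 + 10/pi.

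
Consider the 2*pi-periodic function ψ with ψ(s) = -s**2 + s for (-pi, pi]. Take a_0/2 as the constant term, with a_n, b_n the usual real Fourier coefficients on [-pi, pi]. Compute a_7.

4/49

a_7 = 1/pi ∫_{-pi}^{pi} ψ(s) cos(7*s) ds.
Integrating by parts twice (tabular method), an antiderivative of (-s**2 + s) cos(7*s) is -s**2*sin(7*s)/7 + s*sin(7*s)/7 - 2*s*cos(7*s)/49 + 2*sin(7*s)/343 + cos(7*s)/49; evaluating from -pi to pi: ∫_{-pi}^{pi} (-s**2 + s) cos(7*s) ds = (-1/49 + 2*pi/49) - (-2*pi/49 - 1/49) = 4*pi/49.
Hence a_7 = (1/pi)·(4*pi/49) = 4/49.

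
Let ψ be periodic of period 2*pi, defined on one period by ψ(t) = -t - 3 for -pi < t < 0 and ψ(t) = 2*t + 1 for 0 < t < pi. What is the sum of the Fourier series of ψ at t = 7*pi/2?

t = 7*pi/2 differs from t = -pi/2 by 2 full period(s), and the series is 2*pi-periodic.
ψ is continuous at t = -pi/2 with value -3 + pi/2, so the series converges to -3 + pi/2 there.

-3 + pi/2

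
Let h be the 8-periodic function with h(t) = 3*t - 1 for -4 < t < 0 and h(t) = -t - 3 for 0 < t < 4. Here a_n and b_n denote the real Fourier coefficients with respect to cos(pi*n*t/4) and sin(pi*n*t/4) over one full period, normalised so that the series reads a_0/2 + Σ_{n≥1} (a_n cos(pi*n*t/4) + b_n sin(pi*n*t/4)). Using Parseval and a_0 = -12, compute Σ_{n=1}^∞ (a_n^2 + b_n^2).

46/3

Parseval: a_0^2/2 + Σ_{n≥1} (a_n^2+b_n^2) = 1/4 ∫_{-4}^{4} h(t)^2 dt = 262/3.
Subtract a_0^2/2 = 72: Σ (a_n^2+b_n^2) = 46/3.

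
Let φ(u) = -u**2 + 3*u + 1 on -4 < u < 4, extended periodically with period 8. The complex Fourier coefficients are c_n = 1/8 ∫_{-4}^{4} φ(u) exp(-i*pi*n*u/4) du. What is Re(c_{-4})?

Since φ is real-valued, Re(c_{-4}) = 1/8 ∫_{-4}^{4} φ(u) cos(-pi*u) du = a_{4}/2.
Integrating by parts twice (tabular method), an antiderivative of (-u**2 + 3*u + 1) cos(-pi*u) is -u**2*sin(pi*u)/pi + 3*u*sin(pi*u)/pi - 2*u*cos(pi*u)/pi**2 + 2*sin(pi*u)/pi**3 + sin(pi*u)/pi + 3*cos(pi*u)/pi**2; evaluating from -4 to 4: ∫_{-4}^{4} (-u**2 + 3*u + 1) cos(-pi*u) du = (-5/pi**2) - (11/pi**2) = -16/pi**2.
Hence Re(c_{-4}) = (1/8)·(-16/pi**2) = -2/pi**2.

-2/pi**2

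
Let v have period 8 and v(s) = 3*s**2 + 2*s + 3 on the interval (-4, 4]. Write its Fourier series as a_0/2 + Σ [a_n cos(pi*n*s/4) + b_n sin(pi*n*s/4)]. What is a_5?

a_5 = 1/4 ∫_{-4}^{4} v(s) cos(5*pi*s/4) ds.
Integrating by parts twice (tabular method), an antiderivative of (3*s**2 + 2*s + 3) cos(5*pi*s/4) is 12*s**2*sin(5*pi*s/4)/(5*pi) + 8*s*sin(5*pi*s/4)/(5*pi) + 96*s*cos(5*pi*s/4)/(25*pi**2) - 384*sin(5*pi*s/4)/(125*pi**3) + 12*sin(5*pi*s/4)/(5*pi) + 32*cos(5*pi*s/4)/(25*pi**2); evaluating from -4 to 4: ∫_{-4}^{4} (3*s**2 + 2*s + 3) cos(5*pi*s/4) ds = (-416/(25*pi**2)) - (352/(25*pi**2)) = -768/(25*pi**2).
Hence a_5 = (1/4)·(-768/(25*pi**2)) = -192/(25*pi**2).

-192/(25*pi**2)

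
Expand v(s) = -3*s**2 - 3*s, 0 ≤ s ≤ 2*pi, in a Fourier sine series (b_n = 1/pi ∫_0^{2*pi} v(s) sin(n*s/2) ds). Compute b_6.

2 + 4*pi

b_6 = 1/pi ∫_0^{2*pi} (-3*s**2 - 3*s) sin(3*s) ds.
Integrating by parts twice (tabular method), an antiderivative of (-3*s**2 - 3*s) sin(3*s) is s**2*cos(3*s) - 2*s*sin(3*s)/3 + s*cos(3*s) - sin(3*s)/3 - 2*cos(3*s)/9; evaluating from 0 to 2*pi: ∫_{0}^{2*pi} (-3*s**2 - 3*s) sin(3*s) ds = (-2/9 + 2*pi + 4*pi**2) - (-2/9) = 2*pi*(1 + 2*pi).
Hence b_6 = (1/pi)·(2*pi*(1 + 2*pi)) = 2 + 4*pi.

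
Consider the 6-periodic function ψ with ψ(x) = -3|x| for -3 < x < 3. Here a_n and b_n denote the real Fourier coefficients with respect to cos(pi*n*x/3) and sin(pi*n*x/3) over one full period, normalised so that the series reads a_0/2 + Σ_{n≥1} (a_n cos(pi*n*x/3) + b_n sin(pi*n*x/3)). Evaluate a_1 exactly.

36/pi**2

a_1 = 1/3 ∫_{-3}^{3} ψ(x) cos(pi*x/3) dx.
ψ is even and cos(pi*x/3) is even, so the integrand is even and a_1 = 2/3 ∫_0^{3} ψ(x) cos(pi*x/3) dx.
Integrating by parts (boundary term plus one more integral), an antiderivative of (-3*x) cos(pi*x/3) is -9*x*sin(pi*x/3)/pi - 27*cos(pi*x/3)/pi**2; evaluating from 0 to 3: ∫_{0}^{3} (-3*x) cos(pi*x/3) dx = (27/pi**2) - (-27/pi**2) = 54/pi**2.
Hence a_1 = (2/3)·(54/pi**2) = 36/pi**2.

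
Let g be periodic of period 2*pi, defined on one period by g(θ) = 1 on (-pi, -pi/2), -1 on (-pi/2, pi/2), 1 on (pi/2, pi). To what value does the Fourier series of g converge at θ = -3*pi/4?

g is continuous at θ = -3*pi/4 with value 1, so the series converges to 1 there.

1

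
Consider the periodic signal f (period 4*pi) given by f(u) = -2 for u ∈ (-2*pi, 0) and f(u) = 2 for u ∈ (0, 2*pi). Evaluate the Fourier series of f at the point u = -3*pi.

2

u = -3*pi differs from u = pi by -1 full period(s), and the series is 4*pi-periodic.
f is continuous at u = pi with value 2, so the series converges to 2 there.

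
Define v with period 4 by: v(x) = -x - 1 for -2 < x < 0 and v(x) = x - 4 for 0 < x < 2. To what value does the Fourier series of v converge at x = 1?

v is continuous at x = 1 with value -3, so the series converges to -3 there.

-3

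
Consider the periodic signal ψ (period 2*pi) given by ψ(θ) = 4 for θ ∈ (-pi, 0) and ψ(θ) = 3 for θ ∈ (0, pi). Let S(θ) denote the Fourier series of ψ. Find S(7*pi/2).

4

θ = 7*pi/2 differs from θ = -pi/2 by 2 full period(s), and the series is 2*pi-periodic.
ψ is continuous at θ = -pi/2 with value 4, so the series converges to 4 there.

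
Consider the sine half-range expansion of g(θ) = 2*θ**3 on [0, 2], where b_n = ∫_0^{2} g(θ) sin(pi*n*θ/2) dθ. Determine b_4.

b_4 = ∫_0^{2} (2*θ**3) sin(2*pi*θ) dθ.
Integrating by parts three times (tabular method), an antiderivative of (2*θ**3) sin(2*pi*θ) is -θ**3*cos(2*pi*θ)/pi + 3*θ**2*sin(2*pi*θ)/(2*pi**2) + 3*θ*cos(2*pi*θ)/(2*pi**3) - 3*sin(2*pi*θ)/(4*pi**4); evaluating from 0 to 2: ∫_{0}^{2} (2*θ**3) sin(2*pi*θ) dθ = (-8/pi + 3/pi**3) - (0) = -8/pi + 3/pi**3.
Hence b_4 = -8/pi + 3/pi**3.

-8/pi + 3/pi**3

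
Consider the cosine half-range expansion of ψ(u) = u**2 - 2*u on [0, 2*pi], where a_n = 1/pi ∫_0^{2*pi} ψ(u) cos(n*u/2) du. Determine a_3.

a_3 = 1/pi ∫_0^{2*pi} (u**2 - 2*u) cos(3*u/2) du.
Integrating by parts twice (tabular method), an antiderivative of (u**2 - 2*u) cos(3*u/2) is 2*u**2*sin(3*u/2)/3 - 4*u*sin(3*u/2)/3 + 8*u*cos(3*u/2)/9 - 16*sin(3*u/2)/27 - 8*cos(3*u/2)/9; evaluating from 0 to 2*pi: ∫_{0}^{2*pi} (u**2 - 2*u) cos(3*u/2) du = (8/9 - 16*pi/9) - (-8/9) = 16/9 - 16*pi/9.
Hence a_3 = (1/pi)·(16/9 - 16*pi/9) = 16*(1 - pi)/(9*pi).

16*(1 - pi)/(9*pi)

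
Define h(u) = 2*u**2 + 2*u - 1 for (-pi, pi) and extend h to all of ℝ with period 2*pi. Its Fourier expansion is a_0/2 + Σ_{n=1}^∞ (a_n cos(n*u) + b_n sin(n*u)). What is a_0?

a_0 = 1/pi ∫_{-pi}^{pi} h(u) du = 1/pi · (-2*pi + 4*pi**3/3) = -2 + 4*pi**2/3.

-2 + 4*pi**2/3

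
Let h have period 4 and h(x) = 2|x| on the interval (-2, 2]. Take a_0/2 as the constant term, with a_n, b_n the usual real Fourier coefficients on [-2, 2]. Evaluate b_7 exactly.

b_7 = 1/2 ∫_{-2}^{2} h(x) sin(7*pi*x/2) dx.
h is even and sin(7*pi*x/2) is odd, so the integrand is odd over a symmetric interval and the integral vanishes.

0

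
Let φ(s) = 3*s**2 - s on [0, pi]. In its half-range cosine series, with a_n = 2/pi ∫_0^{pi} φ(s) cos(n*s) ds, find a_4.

a_4 = 2/pi ∫_0^{pi} (3*s**2 - s) cos(4*s) ds.
Integrating by parts twice (tabular method), an antiderivative of (3*s**2 - s) cos(4*s) is 3*s**2*sin(4*s)/4 - s*sin(4*s)/4 + 3*s*cos(4*s)/8 - 3*sin(4*s)/32 - cos(4*s)/16; evaluating from 0 to pi: ∫_{0}^{pi} (3*s**2 - s) cos(4*s) ds = (-1/16 + 3*pi/8) - (-1/16) = 3*pi/8.
Hence a_4 = (2/pi)·(3*pi/8) = 3/4.

3/4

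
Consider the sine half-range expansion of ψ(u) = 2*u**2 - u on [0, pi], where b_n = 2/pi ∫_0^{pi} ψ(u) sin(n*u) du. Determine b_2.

1 - 2*pi

b_2 = 2/pi ∫_0^{pi} (2*u**2 - u) sin(2*u) du.
Integrating by parts twice (tabular method), an antiderivative of (2*u**2 - u) sin(2*u) is -u**2*cos(2*u) + u*sin(2*u) + u*cos(2*u)/2 - sin(2*u)/4 + cos(2*u)/2; evaluating from 0 to pi: ∫_{0}^{pi} (2*u**2 - u) sin(2*u) du = (-pi**2 + 1/2 + pi/2) - (1/2) = pi*(1/2 - pi).
Hence b_2 = (2/pi)·(pi*(1/2 - pi)) = 1 - 2*pi.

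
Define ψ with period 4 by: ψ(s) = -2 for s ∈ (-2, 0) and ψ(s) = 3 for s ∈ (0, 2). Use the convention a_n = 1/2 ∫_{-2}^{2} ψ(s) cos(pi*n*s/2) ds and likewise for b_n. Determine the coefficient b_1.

b_1 = 1/2 ∫_{-2}^{2} ψ(s) sin(pi*s/2) ds.
Split the integral at the breakpoints.
Directly, an antiderivative of (-2) sin(pi*s/2) is 4*cos(pi*s/2)/pi; evaluating from -2 to 0: ∫_{-2}^{0} (-2) sin(pi*s/2) ds = (4/pi) - (-4/pi) = 8/pi.
Directly, an antiderivative of (3) sin(pi*s/2) is -6*cos(pi*s/2)/pi; evaluating from 0 to 2: ∫_{0}^{2} (3) sin(pi*s/2) ds = (6/pi) - (-6/pi) = 12/pi.
Summing the pieces and multiplying by (1/2) gives b_1 = 10/pi.

10/pi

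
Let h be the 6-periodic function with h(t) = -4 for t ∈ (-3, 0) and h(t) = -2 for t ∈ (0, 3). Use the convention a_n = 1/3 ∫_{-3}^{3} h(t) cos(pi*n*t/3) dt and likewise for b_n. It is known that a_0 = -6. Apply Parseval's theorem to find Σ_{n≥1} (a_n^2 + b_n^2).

Parseval: a_0^2/2 + Σ_{n≥1} (a_n^2+b_n^2) = 1/3 ∫_{-3}^{3} h(t)^2 dt = 20.
Subtract a_0^2/2 = 18: Σ (a_n^2+b_n^2) = 2.

2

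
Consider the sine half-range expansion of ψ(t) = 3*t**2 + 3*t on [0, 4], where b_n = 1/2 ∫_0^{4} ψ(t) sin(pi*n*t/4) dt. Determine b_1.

-384/pi**3 + 120/pi

b_1 = 1/2 ∫_0^{4} (3*t**2 + 3*t) sin(pi*t/4) dt.
Integrating by parts twice (tabular method), an antiderivative of (3*t**2 + 3*t) sin(pi*t/4) is -12*t**2*cos(pi*t/4)/pi + 96*t*sin(pi*t/4)/pi**2 - 12*t*cos(pi*t/4)/pi + 48*sin(pi*t/4)/pi**2 + 384*cos(pi*t/4)/pi**3; evaluating from 0 to 4: ∫_{0}^{4} (3*t**2 + 3*t) sin(pi*t/4) dt = (-384/pi**3 + 240/pi) - (384/pi**3) = -768/pi**3 + 240/pi.
Hence b_1 = (1/2)·(-768/pi**3 + 240/pi) = -384/pi**3 + 120/pi.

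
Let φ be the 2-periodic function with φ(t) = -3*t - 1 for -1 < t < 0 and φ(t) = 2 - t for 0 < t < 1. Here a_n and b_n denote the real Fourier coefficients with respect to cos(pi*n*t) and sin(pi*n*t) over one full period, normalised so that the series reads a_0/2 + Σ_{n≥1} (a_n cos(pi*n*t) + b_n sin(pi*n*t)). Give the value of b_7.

b_7 = ∫_{-1}^{1} φ(t) sin(7*pi*t) dt.
Split the integral at the breakpoints.
Integrating by parts (boundary term plus one more integral), an antiderivative of (-3*t - 1) sin(7*pi*t) is 3*t*cos(7*pi*t)/(7*pi) - 3*sin(7*pi*t)/(49*pi**2) + cos(7*pi*t)/(7*pi); evaluating from -1 to 0: ∫_{-1}^{0} (-3*t - 1) sin(7*pi*t) dt = (1/(7*pi)) - (2/(7*pi)) = -1/(7*pi).
Integrating by parts (boundary term plus one more integral), an antiderivative of (2 - t) sin(7*pi*t) is t*cos(7*pi*t)/(7*pi) - sin(7*pi*t)/(49*pi**2) - 2*cos(7*pi*t)/(7*pi); evaluating from 0 to 1: ∫_{0}^{1} (2 - t) sin(7*pi*t) dt = (1/(7*pi)) - (-2/(7*pi)) = 3/(7*pi).
Summing the pieces gives b_7 = 2/(7*pi).

2/(7*pi)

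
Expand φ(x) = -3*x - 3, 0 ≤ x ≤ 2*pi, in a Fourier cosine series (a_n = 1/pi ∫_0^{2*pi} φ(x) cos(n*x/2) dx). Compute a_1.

a_1 = 1/pi ∫_0^{2*pi} (-3*x - 3) cos(x/2) dx.
Integrating by parts (boundary term plus one more integral), an antiderivative of (-3*x - 3) cos(x/2) is -6*x*sin(x/2) - 6*sin(x/2) - 12*cos(x/2); evaluating from 0 to 2*pi: ∫_{0}^{2*pi} (-3*x - 3) cos(x/2) dx = (12) - (-12) = 24.
Hence a_1 = (1/pi)·(24) = 24/pi.

24/pi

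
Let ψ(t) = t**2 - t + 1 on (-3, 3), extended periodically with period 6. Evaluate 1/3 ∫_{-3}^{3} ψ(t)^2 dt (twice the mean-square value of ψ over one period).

262/5

1/3 ∫_{-3}^{3} ψ(t)^2 dt = 1/3 · (786/5) = 262/5.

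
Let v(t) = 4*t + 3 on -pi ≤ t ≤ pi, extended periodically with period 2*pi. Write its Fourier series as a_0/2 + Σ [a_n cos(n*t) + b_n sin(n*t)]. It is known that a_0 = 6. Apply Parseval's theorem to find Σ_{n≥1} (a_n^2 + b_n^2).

Parseval: a_0^2/2 + Σ_{n≥1} (a_n^2+b_n^2) = 1/pi ∫_{-pi}^{pi} v(t)^2 dt = 18 + 32*pi**2/3.
Subtract a_0^2/2 = 18: Σ (a_n^2+b_n^2) = 32*pi**2/3.

32*pi**2/3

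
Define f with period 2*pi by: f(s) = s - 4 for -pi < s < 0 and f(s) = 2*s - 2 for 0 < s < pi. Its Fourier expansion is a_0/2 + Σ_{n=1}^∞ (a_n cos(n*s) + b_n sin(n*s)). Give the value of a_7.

-2/(49*pi)

a_7 = 1/pi ∫_{-pi}^{pi} f(s) cos(7*s) ds.
Split the integral at the breakpoints.
Integrating by parts (boundary term plus one more integral), an antiderivative of (s - 4) cos(7*s) is s*sin(7*s)/7 - 4*sin(7*s)/7 + cos(7*s)/49; evaluating from -pi to 0: ∫_{-pi}^{0} (s - 4) cos(7*s) ds = (1/49) - (-1/49) = 2/49.
Integrating by parts (boundary term plus one more integral), an antiderivative of (2*s - 2) cos(7*s) is 2*s*sin(7*s)/7 - 2*sin(7*s)/7 + 2*cos(7*s)/49; evaluating from 0 to pi: ∫_{0}^{pi} (2*s - 2) cos(7*s) ds = (-2/49) - (2/49) = -4/49.
Summing the pieces and multiplying by (1/pi) gives a_7 = -2/(49*pi).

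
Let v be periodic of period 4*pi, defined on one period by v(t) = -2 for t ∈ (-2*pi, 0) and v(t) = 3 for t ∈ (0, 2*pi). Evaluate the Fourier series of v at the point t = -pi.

-2

v is continuous at t = -pi with value -2, so the series converges to -2 there.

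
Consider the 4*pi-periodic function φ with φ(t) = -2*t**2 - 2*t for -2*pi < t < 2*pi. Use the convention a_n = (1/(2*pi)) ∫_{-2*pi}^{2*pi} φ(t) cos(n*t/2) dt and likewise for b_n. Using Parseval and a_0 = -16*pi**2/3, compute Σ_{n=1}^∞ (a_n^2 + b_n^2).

Parseval: a_0^2/2 + Σ_{n≥1} (a_n^2+b_n^2) = (1/(2*pi)) ∫_{-2*pi}^{2*pi} φ(t)^2 dt = 32*pi**2*(5 + 12*pi**2)/15.
Subtract a_0^2/2 = 128*pi**4/9: Σ (a_n^2+b_n^2) = 32*pi**2*(15 + 16*pi**2)/45.

32*pi**2*(15 + 16*pi**2)/45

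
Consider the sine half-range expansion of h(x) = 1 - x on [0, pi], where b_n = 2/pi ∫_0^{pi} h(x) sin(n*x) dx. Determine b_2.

1

b_2 = 2/pi ∫_0^{pi} (1 - x) sin(2*x) dx.
Integrating by parts (boundary term plus one more integral), an antiderivative of (1 - x) sin(2*x) is x*cos(2*x)/2 - sin(2*x)/4 - cos(2*x)/2; evaluating from 0 to pi: ∫_{0}^{pi} (1 - x) sin(2*x) dx = (-1/2 + pi/2) - (-1/2) = pi/2.
Hence b_2 = (2/pi)·(pi/2) = 1.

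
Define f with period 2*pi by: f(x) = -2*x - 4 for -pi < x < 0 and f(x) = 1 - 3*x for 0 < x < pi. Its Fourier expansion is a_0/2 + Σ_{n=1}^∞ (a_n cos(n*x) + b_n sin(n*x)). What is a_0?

a_0 = 1/pi ∫_{-pi}^{pi} f(x) dx = 1/pi · (-pi*(pi + 6)/2) = -3 - pi/2.

-3 - pi/2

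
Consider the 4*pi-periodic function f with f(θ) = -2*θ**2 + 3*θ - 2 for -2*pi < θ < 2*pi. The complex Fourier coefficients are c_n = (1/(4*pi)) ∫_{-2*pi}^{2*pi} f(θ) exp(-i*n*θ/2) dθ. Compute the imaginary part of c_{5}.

Since f is real-valued, Im(c_{5}) = -(1/(4*pi)) ∫_{-2*pi}^{2*pi} f(θ) sin(5*θ/2) dθ = -b_{5}/2.
Integrating by parts twice (tabular method), an antiderivative of (-2*θ**2 + 3*θ - 2) sin(5*θ/2) is 4*θ**2*cos(5*θ/2)/5 - 16*θ*sin(5*θ/2)/25 - 6*θ*cos(5*θ/2)/5 + 12*sin(5*θ/2)/25 + 68*cos(5*θ/2)/125; evaluating from -2*pi to 2*pi: ∫_{-2*pi}^{2*pi} (-2*θ**2 + 3*θ - 2) sin(5*θ/2) dθ = (-16*pi**2/5 - 68/125 + 12*pi/5) - (-16*pi**2/5 - 12*pi/5 - 68/125) = 24*pi/5.
Hence Im(c_{5}) = (-1/(4*pi))·(24*pi/5) = -6/5.

-6/5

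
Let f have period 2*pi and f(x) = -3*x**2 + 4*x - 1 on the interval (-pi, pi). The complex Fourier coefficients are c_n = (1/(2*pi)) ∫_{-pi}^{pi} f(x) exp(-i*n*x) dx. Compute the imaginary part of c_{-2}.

Since f is real-valued, Im(c_{-2}) = -(1/(2*pi)) ∫_{-pi}^{pi} f(x) sin(-2*x) dx = b_{2}/2.
Integrating by parts twice (tabular method), an antiderivative of (-3*x**2 + 4*x - 1) sin(-2*x) is -3*x**2*cos(2*x)/2 + 3*x*sin(2*x)/2 + 2*x*cos(2*x) - sin(2*x) + cos(2*x)/4; evaluating from -pi to pi: ∫_{-pi}^{pi} (-3*x**2 + 4*x - 1) sin(-2*x) dx = (-3*pi**2/2 + 1/4 + 2*pi) - (-3*pi**2/2 - 2*pi + 1/4) = 4*pi.
Hence Im(c_{-2}) = (-1/(2*pi))·(4*pi) = -2.

-2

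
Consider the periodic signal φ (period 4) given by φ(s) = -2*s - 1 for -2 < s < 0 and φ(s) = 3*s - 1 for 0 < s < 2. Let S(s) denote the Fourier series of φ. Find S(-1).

1

φ is continuous at s = -1 with value 1, so the series converges to 1 there.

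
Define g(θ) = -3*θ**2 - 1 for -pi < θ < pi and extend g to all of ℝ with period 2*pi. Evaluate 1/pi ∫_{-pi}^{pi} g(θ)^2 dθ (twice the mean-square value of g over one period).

2 + 4*pi**2 + 18*pi**4/5

1/pi ∫_{-pi}^{pi} g(θ)^2 dθ = 1/pi · (2*pi + 4*pi**3 + 18*pi**5/5) = 2 + 4*pi**2 + 18*pi**4/5.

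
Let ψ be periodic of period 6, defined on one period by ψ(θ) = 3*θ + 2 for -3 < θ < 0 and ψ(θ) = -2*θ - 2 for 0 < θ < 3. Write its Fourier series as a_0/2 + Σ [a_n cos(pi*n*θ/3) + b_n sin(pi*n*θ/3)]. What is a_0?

a_0 = 1/3 ∫_{-3}^{3} ψ(θ) dθ = 1/3 · (-45/2) = -15/2.

-15/2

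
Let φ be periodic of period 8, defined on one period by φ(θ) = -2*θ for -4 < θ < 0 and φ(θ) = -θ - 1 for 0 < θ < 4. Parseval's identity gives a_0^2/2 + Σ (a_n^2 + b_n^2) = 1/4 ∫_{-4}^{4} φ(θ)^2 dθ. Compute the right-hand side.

1/4 ∫_{-4}^{4} φ(θ)^2 dθ = 1/4 · (380/3) = 95/3.

95/3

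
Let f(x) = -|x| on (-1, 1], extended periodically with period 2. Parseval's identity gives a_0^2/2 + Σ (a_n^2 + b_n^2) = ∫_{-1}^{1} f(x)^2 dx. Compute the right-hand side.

2/3

∫_{-1}^{1} f(x)^2 dx = 2/3.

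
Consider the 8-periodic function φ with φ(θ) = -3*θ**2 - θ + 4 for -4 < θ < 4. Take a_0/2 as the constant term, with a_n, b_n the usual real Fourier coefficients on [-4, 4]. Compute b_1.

-8/pi

b_1 = 1/4 ∫_{-4}^{4} φ(θ) sin(pi*θ/4) dθ.
Integrating by parts twice (tabular method), an antiderivative of (-3*θ**2 - θ + 4) sin(pi*θ/4) is 12*θ**2*cos(pi*θ/4)/pi - 96*θ*sin(pi*θ/4)/pi**2 + 4*θ*cos(pi*θ/4)/pi - 16*sin(pi*θ/4)/pi**2 - 384*cos(pi*θ/4)/pi**3 - 16*cos(pi*θ/4)/pi; evaluating from -4 to 4: ∫_{-4}^{4} (-3*θ**2 - θ + 4) sin(pi*θ/4) dθ = (-192/pi + 384/pi**3) - (-160/pi + 384/pi**3) = -32/pi.
Hence b_1 = (1/4)·(-32/pi) = -8/pi.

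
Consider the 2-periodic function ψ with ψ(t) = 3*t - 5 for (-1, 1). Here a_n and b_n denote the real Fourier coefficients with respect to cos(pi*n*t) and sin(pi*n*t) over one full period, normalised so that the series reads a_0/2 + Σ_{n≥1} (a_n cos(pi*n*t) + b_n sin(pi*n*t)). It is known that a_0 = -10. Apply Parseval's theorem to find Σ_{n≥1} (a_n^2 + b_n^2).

Parseval: a_0^2/2 + Σ_{n≥1} (a_n^2+b_n^2) = ∫_{-1}^{1} ψ(t)^2 dt = 56.
Subtract a_0^2/2 = 50: Σ (a_n^2+b_n^2) = 6.

6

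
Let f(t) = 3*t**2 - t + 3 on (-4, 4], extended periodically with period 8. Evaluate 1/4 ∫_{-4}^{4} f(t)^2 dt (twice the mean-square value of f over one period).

1/4 ∫_{-4}^{4} f(t)^2 dt = 1/4 · (68536/15) = 17134/15.

17134/15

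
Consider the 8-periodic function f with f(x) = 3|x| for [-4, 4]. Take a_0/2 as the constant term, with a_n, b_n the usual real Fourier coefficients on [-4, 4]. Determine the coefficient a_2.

a_2 = 1/4 ∫_{-4}^{4} f(x) cos(pi*x/2) dx.
f is even and cos(pi*x/2) is even, so the integrand is even and a_2 = 1/2 ∫_0^{4} f(x) cos(pi*x/2) dx.
Integrating by parts (boundary term plus one more integral), an antiderivative of (3*x) cos(pi*x/2) is 6*x*sin(pi*x/2)/pi + 12*cos(pi*x/2)/pi**2; evaluating from 0 to 4: ∫_{0}^{4} (3*x) cos(pi*x/2) dx = (12/pi**2) - (12/pi**2) = 0.
Hence a_2 = (1/2)·(0) = 0.

0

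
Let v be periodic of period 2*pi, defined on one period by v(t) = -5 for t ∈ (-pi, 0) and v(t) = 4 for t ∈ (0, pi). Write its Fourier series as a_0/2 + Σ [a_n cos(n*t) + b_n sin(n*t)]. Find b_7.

18/(7*pi)

b_7 = 1/pi ∫_{-pi}^{pi} v(t) sin(7*t) dt.
Split the integral at the breakpoints.
Directly, an antiderivative of (-5) sin(7*t) is 5*cos(7*t)/7; evaluating from -pi to 0: ∫_{-pi}^{0} (-5) sin(7*t) dt = (5/7) - (-5/7) = 10/7.
Directly, an antiderivative of (4) sin(7*t) is -4*cos(7*t)/7; evaluating from 0 to pi: ∫_{0}^{pi} (4) sin(7*t) dt = (4/7) - (-4/7) = 8/7.
Summing the pieces and multiplying by (1/pi) gives b_7 = 18/(7*pi).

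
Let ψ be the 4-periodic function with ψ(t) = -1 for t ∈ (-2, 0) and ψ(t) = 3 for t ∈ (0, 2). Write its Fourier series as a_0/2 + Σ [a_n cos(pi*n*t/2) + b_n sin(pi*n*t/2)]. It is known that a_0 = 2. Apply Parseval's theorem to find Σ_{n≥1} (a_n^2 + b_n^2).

8

Parseval: a_0^2/2 + Σ_{n≥1} (a_n^2+b_n^2) = 1/2 ∫_{-2}^{2} ψ(t)^2 dt = 10.
Subtract a_0^2/2 = 2: Σ (a_n^2+b_n^2) = 8.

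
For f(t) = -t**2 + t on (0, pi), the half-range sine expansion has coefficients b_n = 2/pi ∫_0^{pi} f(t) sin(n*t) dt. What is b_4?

b_4 = 2/pi ∫_0^{pi} (-t**2 + t) sin(4*t) dt.
Integrating by parts twice (tabular method), an antiderivative of (-t**2 + t) sin(4*t) is t**2*cos(4*t)/4 - t*sin(4*t)/8 - t*cos(4*t)/4 + sin(4*t)/16 - cos(4*t)/32; evaluating from 0 to pi: ∫_{0}^{pi} (-t**2 + t) sin(4*t) dt = (-pi/4 - 1/32 + pi**2/4) - (-1/32) = pi*(-1 + pi)/4.
Hence b_4 = (2/pi)·(pi*(-1 + pi)/4) = -1/2 + pi/2.

-1/2 + pi/2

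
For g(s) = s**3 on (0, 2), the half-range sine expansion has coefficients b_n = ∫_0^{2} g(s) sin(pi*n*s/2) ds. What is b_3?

b_3 = ∫_0^{2} (s**3) sin(3*pi*s/2) ds.
Integrating by parts three times (tabular method), an antiderivative of (s**3) sin(3*pi*s/2) is -2*s**3*cos(3*pi*s/2)/(3*pi) + 4*s**2*sin(3*pi*s/2)/(3*pi**2) + 16*s*cos(3*pi*s/2)/(9*pi**3) - 32*sin(3*pi*s/2)/(27*pi**4); evaluating from 0 to 2: ∫_{0}^{2} (s**3) sin(3*pi*s/2) ds = (16*(-2 + 3*pi**2)/(9*pi**3)) - (0) = 16*(-2 + 3*pi**2)/(9*pi**3).
Hence b_3 = 16*(-2 + 3*pi**2)/(9*pi**3).

16*(-2 + 3*pi**2)/(9*pi**3)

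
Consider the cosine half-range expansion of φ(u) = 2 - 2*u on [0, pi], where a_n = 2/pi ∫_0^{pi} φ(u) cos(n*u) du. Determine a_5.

8/(25*pi)

a_5 = 2/pi ∫_0^{pi} (2 - 2*u) cos(5*u) du.
Integrating by parts (boundary term plus one more integral), an antiderivative of (2 - 2*u) cos(5*u) is -2*u*sin(5*u)/5 + 2*sin(5*u)/5 - 2*cos(5*u)/25; evaluating from 0 to pi: ∫_{0}^{pi} (2 - 2*u) cos(5*u) du = (2/25) - (-2/25) = 4/25.
Hence a_5 = (2/pi)·(4/25) = 8/(25*pi).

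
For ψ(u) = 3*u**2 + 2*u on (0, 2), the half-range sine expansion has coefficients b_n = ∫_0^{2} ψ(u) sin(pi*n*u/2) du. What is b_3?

32*(-1 + 3*pi**2)/(9*pi**3)

b_3 = ∫_0^{2} (3*u**2 + 2*u) sin(3*pi*u/2) du.
Integrating by parts twice (tabular method), an antiderivative of (3*u**2 + 2*u) sin(3*pi*u/2) is -2*u**2*cos(3*pi*u/2)/pi + 8*u*sin(3*pi*u/2)/(3*pi**2) - 4*u*cos(3*pi*u/2)/(3*pi) + 8*sin(3*pi*u/2)/(9*pi**2) + 16*cos(3*pi*u/2)/(9*pi**3); evaluating from 0 to 2: ∫_{0}^{2} (3*u**2 + 2*u) sin(3*pi*u/2) du = (16*(-1 + 6*pi**2)/(9*pi**3)) - (16/(9*pi**3)) = 32*(-1 + 3*pi**2)/(9*pi**3).
Hence b_3 = 32*(-1 + 3*pi**2)/(9*pi**3).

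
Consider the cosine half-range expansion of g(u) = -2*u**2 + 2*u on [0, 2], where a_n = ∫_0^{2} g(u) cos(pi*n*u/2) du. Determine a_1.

a_1 = ∫_0^{2} (-2*u**2 + 2*u) cos(pi*u/2) du.
Integrating by parts twice (tabular method), an antiderivative of (-2*u**2 + 2*u) cos(pi*u/2) is -4*u**2*sin(pi*u/2)/pi + 4*u*sin(pi*u/2)/pi - 16*u*cos(pi*u/2)/pi**2 + 32*sin(pi*u/2)/pi**3 + 8*cos(pi*u/2)/pi**2; evaluating from 0 to 2: ∫_{0}^{2} (-2*u**2 + 2*u) cos(pi*u/2) du = (24/pi**2) - (8/pi**2) = 16/pi**2.
Hence a_1 = 16/pi**2.

16/pi**2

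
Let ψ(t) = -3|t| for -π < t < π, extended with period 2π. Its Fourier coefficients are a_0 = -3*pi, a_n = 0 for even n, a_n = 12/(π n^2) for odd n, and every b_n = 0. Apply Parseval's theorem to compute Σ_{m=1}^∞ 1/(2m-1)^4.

Parseval: a_0^2/2 + Σ a_n^2 = (1/π) ∫_{-π}^{π} ψ(t)^2 dt = 6*pi**2.
Subtract a_0^2/2 = 9*pi**2/2: Σ a_n^2 = 3*pi**2/2.
Only odd n contribute, with a_n^2 = 144/(π^2 n^4), so Σ_{m≥1} 1/(2m-1)^4 = π^2·(3*pi**2/2)/144 = pi**4/96.

pi**4/96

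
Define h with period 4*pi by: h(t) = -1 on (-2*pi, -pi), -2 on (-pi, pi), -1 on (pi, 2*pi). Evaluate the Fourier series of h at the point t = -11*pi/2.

t = -11*pi/2 differs from t = -3*pi/2 by -1 full period(s), and the series is 4*pi-periodic.
h is continuous at t = -3*pi/2 with value -1, so the series converges to -1 there.

-1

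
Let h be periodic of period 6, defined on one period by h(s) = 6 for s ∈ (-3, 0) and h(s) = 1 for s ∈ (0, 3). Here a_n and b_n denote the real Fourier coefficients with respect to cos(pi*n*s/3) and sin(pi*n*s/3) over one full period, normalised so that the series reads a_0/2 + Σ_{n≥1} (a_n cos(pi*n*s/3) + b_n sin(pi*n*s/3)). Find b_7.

b_7 = 1/3 ∫_{-3}^{3} h(s) sin(7*pi*s/3) ds.
Split the integral at the breakpoints.
Directly, an antiderivative of (6) sin(7*pi*s/3) is -18*cos(7*pi*s/3)/(7*pi); evaluating from -3 to 0: ∫_{-3}^{0} (6) sin(7*pi*s/3) ds = (-18/(7*pi)) - (18/(7*pi)) = -36/(7*pi).
Directly, an antiderivative of (1) sin(7*pi*s/3) is -3*cos(7*pi*s/3)/(7*pi); evaluating from 0 to 3: ∫_{0}^{3} (1) sin(7*pi*s/3) ds = (3/(7*pi)) - (-3/(7*pi)) = 6/(7*pi).
Summing the pieces and multiplying by (1/3) gives b_7 = -10/(7*pi).

-10/(7*pi)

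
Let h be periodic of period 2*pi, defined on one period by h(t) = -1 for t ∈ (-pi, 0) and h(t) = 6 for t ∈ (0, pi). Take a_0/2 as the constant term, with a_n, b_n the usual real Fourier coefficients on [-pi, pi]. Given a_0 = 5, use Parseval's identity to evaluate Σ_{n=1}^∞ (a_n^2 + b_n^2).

49/2

Parseval: a_0^2/2 + Σ_{n≥1} (a_n^2+b_n^2) = 1/pi ∫_{-pi}^{pi} h(t)^2 dt = 37.
Subtract a_0^2/2 = 25/2: Σ (a_n^2+b_n^2) = 49/2.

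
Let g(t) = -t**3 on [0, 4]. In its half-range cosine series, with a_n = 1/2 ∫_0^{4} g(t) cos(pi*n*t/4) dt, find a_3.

128*(-4 + 9*pi**2)/(27*pi**4)

a_3 = 1/2 ∫_0^{4} (-t**3) cos(3*pi*t/4) dt.
Integrating by parts three times (tabular method), an antiderivative of (-t**3) cos(3*pi*t/4) is -4*t**3*sin(3*pi*t/4)/(3*pi) - 16*t**2*cos(3*pi*t/4)/(3*pi**2) + 128*t*sin(3*pi*t/4)/(9*pi**3) + 512*cos(3*pi*t/4)/(27*pi**4); evaluating from 0 to 4: ∫_{0}^{4} (-t**3) cos(3*pi*t/4) dt = (256*(-2 + 9*pi**2)/(27*pi**4)) - (512/(27*pi**4)) = 256*(-4 + 9*pi**2)/(27*pi**4).
Hence a_3 = (1/2)·(256*(-4 + 9*pi**2)/(27*pi**4)) = 128*(-4 + 9*pi**2)/(27*pi**4).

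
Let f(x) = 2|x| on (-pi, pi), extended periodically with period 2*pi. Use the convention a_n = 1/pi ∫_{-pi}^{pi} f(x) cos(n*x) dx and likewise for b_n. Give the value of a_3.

a_3 = 1/pi ∫_{-pi}^{pi} f(x) cos(3*x) dx.
f is even and cos(3*x) is even, so the integrand is even and a_3 = 2/pi ∫_0^{pi} f(x) cos(3*x) dx.
Integrating by parts (boundary term plus one more integral), an antiderivative of (2*x) cos(3*x) is 2*x*sin(3*x)/3 + 2*cos(3*x)/9; evaluating from 0 to pi: ∫_{0}^{pi} (2*x) cos(3*x) dx = (-2/9) - (2/9) = -4/9.
Hence a_3 = (2/pi)·(-4/9) = -8/(9*pi).

-8/(9*pi)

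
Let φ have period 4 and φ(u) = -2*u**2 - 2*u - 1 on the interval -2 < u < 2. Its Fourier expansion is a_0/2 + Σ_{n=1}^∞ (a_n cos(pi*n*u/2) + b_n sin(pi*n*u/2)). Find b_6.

b_6 = 1/2 ∫_{-2}^{2} φ(u) sin(3*pi*u) du.
Integrating by parts twice (tabular method), an antiderivative of (-2*u**2 - 2*u - 1) sin(3*pi*u) is 2*u**2*cos(3*pi*u)/(3*pi) - 4*u*sin(3*pi*u)/(9*pi**2) + 2*u*cos(3*pi*u)/(3*pi) - 2*sin(3*pi*u)/(9*pi**2) - 4*cos(3*pi*u)/(27*pi**3) + cos(3*pi*u)/(3*pi); evaluating from -2 to 2: ∫_{-2}^{2} (-2*u**2 - 2*u - 1) sin(3*pi*u) du = ((-4 + 117*pi**2)/(27*pi**3)) - ((-4 + 45*pi**2)/(27*pi**3)) = 8/(3*pi).
Hence b_6 = (1/2)·(8/(3*pi)) = 4/(3*pi).

4/(3*pi)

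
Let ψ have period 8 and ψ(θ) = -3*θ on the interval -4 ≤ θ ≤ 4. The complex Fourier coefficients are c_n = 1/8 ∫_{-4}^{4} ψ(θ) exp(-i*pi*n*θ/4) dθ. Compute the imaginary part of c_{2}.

-6/pi

Since ψ is real-valued, Im(c_{2}) = -1/8 ∫_{-4}^{4} ψ(θ) sin(pi*θ/2) dθ = -b_{2}/2.
ψ is odd and sin(pi*θ/2) is odd, so the integrand is even: ∫_{-4}^{4} ψ(θ) sin(pi*θ/2) dθ = 2∫_0^{4} ψ(θ) sin(pi*θ/2) dθ.
Integrating by parts (boundary term plus one more integral), an antiderivative of (-3*θ) sin(pi*θ/2) is 6*θ*cos(pi*θ/2)/pi - 12*sin(pi*θ/2)/pi**2; evaluating from 0 to 4: ∫_{0}^{4} (-3*θ) sin(pi*θ/2) dθ = (24/pi) - (0) = 24/pi.
So ∫_{-4}^{4} ψ(θ) sin(pi*θ/2) dθ = 48/pi.
Hence Im(c_{2}) = (-1/8)·(48/pi) = -6/pi.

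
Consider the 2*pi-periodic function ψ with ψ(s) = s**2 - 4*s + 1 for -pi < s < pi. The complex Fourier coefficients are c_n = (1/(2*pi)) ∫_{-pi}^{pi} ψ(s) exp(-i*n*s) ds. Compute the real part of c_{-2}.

1/2

Since ψ is real-valued, Re(c_{-2}) = (1/(2*pi)) ∫_{-pi}^{pi} ψ(s) cos(-2*s) ds = a_{2}/2.
Integrating by parts twice (tabular method), an antiderivative of (s**2 - 4*s + 1) cos(-2*s) is s**2*sin(2*s)/2 - 2*s*sin(2*s) + s*cos(2*s)/2 + sin(2*s)/4 - cos(2*s); evaluating from -pi to pi: ∫_{-pi}^{pi} (s**2 - 4*s + 1) cos(-2*s) ds = (-1 + pi/2) - (-pi/2 - 1) = pi.
Hence Re(c_{-2}) = (1/(2*pi))·(pi) = 1/2.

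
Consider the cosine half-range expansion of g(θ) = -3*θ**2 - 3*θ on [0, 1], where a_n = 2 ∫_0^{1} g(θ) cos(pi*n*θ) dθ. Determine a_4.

a_4 = 2 ∫_0^{1} (-3*θ**2 - 3*θ) cos(4*pi*θ) dθ.
Integrating by parts twice (tabular method), an antiderivative of (-3*θ**2 - 3*θ) cos(4*pi*θ) is -3*θ**2*sin(4*pi*θ)/(4*pi) - 3*θ*sin(4*pi*θ)/(4*pi) - 3*θ*cos(4*pi*θ)/(8*pi**2) + 3*sin(4*pi*θ)/(32*pi**3) - 3*cos(4*pi*θ)/(16*pi**2); evaluating from 0 to 1: ∫_{0}^{1} (-3*θ**2 - 3*θ) cos(4*pi*θ) dθ = (-9/(16*pi**2)) - (-3/(16*pi**2)) = -3/(8*pi**2).
Hence a_4 = 2·(-3/(8*pi**2)) = -3/(4*pi**2).

-3/(4*pi**2)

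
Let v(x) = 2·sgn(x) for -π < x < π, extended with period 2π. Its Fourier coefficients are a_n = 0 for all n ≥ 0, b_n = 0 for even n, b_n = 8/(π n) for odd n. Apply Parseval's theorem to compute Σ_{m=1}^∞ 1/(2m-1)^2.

pi**2/8

Parseval: Σ b_n^2 = (1/π) ∫_{-π}^{π} v(x)^2 dx = 8.
Only odd n contribute, with b_n^2 = 64/(π^2 n^2), so Σ_{m≥1} 1/(2m-1)^2 = π^2·(8)/64 = pi**2/8.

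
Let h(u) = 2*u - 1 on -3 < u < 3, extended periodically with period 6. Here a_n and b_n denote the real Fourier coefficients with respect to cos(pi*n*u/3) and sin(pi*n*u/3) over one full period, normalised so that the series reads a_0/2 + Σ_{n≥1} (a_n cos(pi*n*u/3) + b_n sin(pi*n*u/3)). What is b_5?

12/(5*pi)

b_5 = 1/3 ∫_{-3}^{3} h(u) sin(5*pi*u/3) du.
Integrating by parts (boundary term plus one more integral), an antiderivative of (2*u - 1) sin(5*pi*u/3) is -6*u*cos(5*pi*u/3)/(5*pi) + 18*sin(5*pi*u/3)/(25*pi**2) + 3*cos(5*pi*u/3)/(5*pi); evaluating from -3 to 3: ∫_{-3}^{3} (2*u - 1) sin(5*pi*u/3) du = (3/pi) - (-21/(5*pi)) = 36/(5*pi).
Hence b_5 = (1/3)·(36/(5*pi)) = 12/(5*pi).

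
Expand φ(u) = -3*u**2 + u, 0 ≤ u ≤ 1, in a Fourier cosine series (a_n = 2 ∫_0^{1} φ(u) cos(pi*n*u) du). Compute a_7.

a_7 = 2 ∫_0^{1} (-3*u**2 + u) cos(7*pi*u) du.
Integrating by parts twice (tabular method), an antiderivative of (-3*u**2 + u) cos(7*pi*u) is -3*u**2*sin(7*pi*u)/(7*pi) + u*sin(7*pi*u)/(7*pi) - 6*u*cos(7*pi*u)/(49*pi**2) + 6*sin(7*pi*u)/(343*pi**3) + cos(7*pi*u)/(49*pi**2); evaluating from 0 to 1: ∫_{0}^{1} (-3*u**2 + u) cos(7*pi*u) du = (5/(49*pi**2)) - (1/(49*pi**2)) = 4/(49*pi**2).
Hence a_7 = 2·(4/(49*pi**2)) = 8/(49*pi**2).

8/(49*pi**2)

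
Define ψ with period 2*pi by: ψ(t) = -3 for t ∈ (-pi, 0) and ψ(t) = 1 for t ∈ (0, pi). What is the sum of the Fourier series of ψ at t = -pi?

t = -pi differs from t = pi by -1 full period(s), and the series is 2*pi-periodic.
At t = pi the one-sided limits are ψ(pi^-) = 1 and ψ(pi^+) = -3.
By Dirichlet's theorem the series converges to their average, [(1) + (-3)]/2 = -1.

-1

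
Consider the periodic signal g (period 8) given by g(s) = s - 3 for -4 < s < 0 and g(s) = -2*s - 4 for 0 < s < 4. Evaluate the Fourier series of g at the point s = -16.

-7/2

s = -16 differs from s = 0 by -2 full period(s), and the series is 8-periodic.
At s = 0 the one-sided limits are g(0^-) = -3 and g(0^+) = -4.
By Dirichlet's theorem the series converges to their average, [(-3) + (-4)]/2 = -7/2.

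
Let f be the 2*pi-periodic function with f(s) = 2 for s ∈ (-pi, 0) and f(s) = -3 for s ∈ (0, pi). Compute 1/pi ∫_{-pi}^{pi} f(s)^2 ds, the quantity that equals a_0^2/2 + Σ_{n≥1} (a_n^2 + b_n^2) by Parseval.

13

1/pi ∫_{-pi}^{pi} f(s)^2 ds = 1/pi · (13*pi) = 13.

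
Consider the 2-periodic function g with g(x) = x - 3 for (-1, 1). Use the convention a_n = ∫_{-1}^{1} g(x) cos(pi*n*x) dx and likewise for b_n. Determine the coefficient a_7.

a_7 = ∫_{-1}^{1} g(x) cos(7*pi*x) dx.
Integrating by parts (boundary term plus one more integral), an antiderivative of (x - 3) cos(7*pi*x) is x*sin(7*pi*x)/(7*pi) - 3*sin(7*pi*x)/(7*pi) + cos(7*pi*x)/(49*pi**2); evaluating from -1 to 1: ∫_{-1}^{1} (x - 3) cos(7*pi*x) dx = (-1/(49*pi**2)) - (-1/(49*pi**2)) = 0.
Hence a_7 = 0.

0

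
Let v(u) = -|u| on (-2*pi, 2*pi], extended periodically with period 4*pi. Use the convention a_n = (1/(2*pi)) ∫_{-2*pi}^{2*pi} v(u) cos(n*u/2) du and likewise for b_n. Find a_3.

a_3 = (1/(2*pi)) ∫_{-2*pi}^{2*pi} v(u) cos(3*u/2) du.
v is even and cos(3*u/2) is even, so the integrand is even and a_3 = 1/pi ∫_0^{2*pi} v(u) cos(3*u/2) du.
Integrating by parts (boundary term plus one more integral), an antiderivative of (-u) cos(3*u/2) is -2*u*sin(3*u/2)/3 - 4*cos(3*u/2)/9; evaluating from 0 to 2*pi: ∫_{0}^{2*pi} (-u) cos(3*u/2) du = (4/9) - (-4/9) = 8/9.
Hence a_3 = (1/pi)·(8/9) = 8/(9*pi).

8/(9*pi)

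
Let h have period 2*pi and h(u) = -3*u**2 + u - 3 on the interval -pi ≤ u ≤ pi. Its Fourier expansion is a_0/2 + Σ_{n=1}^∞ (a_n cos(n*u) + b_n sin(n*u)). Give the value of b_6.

-1/3

b_6 = 1/pi ∫_{-pi}^{pi} h(u) sin(6*u) du.
Integrating by parts twice (tabular method), an antiderivative of (-3*u**2 + u - 3) sin(6*u) is u**2*cos(6*u)/2 - u*sin(6*u)/6 - u*cos(6*u)/6 + sin(6*u)/36 + 17*cos(6*u)/36; evaluating from -pi to pi: ∫_{-pi}^{pi} (-3*u**2 + u - 3) sin(6*u) du = (-pi/6 + 17/36 + pi**2/2) - (17/36 + pi/6 + pi**2/2) = -pi/3.
Hence b_6 = (1/pi)·(-pi/3) = -1/3.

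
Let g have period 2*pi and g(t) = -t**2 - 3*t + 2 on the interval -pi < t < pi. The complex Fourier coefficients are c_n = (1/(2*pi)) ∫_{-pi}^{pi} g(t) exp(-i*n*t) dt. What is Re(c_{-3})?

2/9

Since g is real-valued, Re(c_{-3}) = (1/(2*pi)) ∫_{-pi}^{pi} g(t) cos(-3*t) dt = a_{3}/2.
Integrating by parts twice (tabular method), an antiderivative of (-t**2 - 3*t + 2) cos(-3*t) is -t**2*sin(3*t)/3 - t*sin(3*t) - 2*t*cos(3*t)/9 + 20*sin(3*t)/27 - cos(3*t)/3; evaluating from -pi to pi: ∫_{-pi}^{pi} (-t**2 - 3*t + 2) cos(-3*t) dt = (1/3 + 2*pi/9) - (1/3 - 2*pi/9) = 4*pi/9.
Hence Re(c_{-3}) = (1/(2*pi))·(4*pi/9) = 2/9.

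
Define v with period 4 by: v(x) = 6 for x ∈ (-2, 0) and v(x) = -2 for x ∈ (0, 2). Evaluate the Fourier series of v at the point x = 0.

2

At x = 0 the one-sided limits are v(0^-) = 6 and v(0^+) = -2.
By Dirichlet's theorem the series converges to their average, [(6) + (-2)]/2 = 2.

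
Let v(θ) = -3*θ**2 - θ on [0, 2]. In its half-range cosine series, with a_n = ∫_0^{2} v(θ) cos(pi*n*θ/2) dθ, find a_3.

a_3 = ∫_0^{2} (-3*θ**2 - θ) cos(3*pi*θ/2) dθ.
Integrating by parts twice (tabular method), an antiderivative of (-3*θ**2 - θ) cos(3*pi*θ/2) is -2*θ**2*sin(3*pi*θ/2)/pi - 2*θ*sin(3*pi*θ/2)/(3*pi) - 8*θ*cos(3*pi*θ/2)/(3*pi**2) + 16*sin(3*pi*θ/2)/(9*pi**3) - 4*cos(3*pi*θ/2)/(9*pi**2); evaluating from 0 to 2: ∫_{0}^{2} (-3*θ**2 - θ) cos(3*pi*θ/2) dθ = (52/(9*pi**2)) - (-4/(9*pi**2)) = 56/(9*pi**2).
Hence a_3 = 56/(9*pi**2).

56/(9*pi**2)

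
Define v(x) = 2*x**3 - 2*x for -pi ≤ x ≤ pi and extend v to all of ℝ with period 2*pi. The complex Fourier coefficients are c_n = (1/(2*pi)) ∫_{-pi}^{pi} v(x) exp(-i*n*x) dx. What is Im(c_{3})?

Since v is real-valued, Im(c_{3}) = -(1/(2*pi)) ∫_{-pi}^{pi} v(x) sin(3*x) dx = -b_{3}/2.
v is odd and sin(3*x) is odd, so the integrand is even: ∫_{-pi}^{pi} v(x) sin(3*x) dx = 2∫_0^{pi} v(x) sin(3*x) dx.
Integrating by parts three times (tabular method), an antiderivative of (2*x**3 - 2*x) sin(3*x) is -2*x**3*cos(3*x)/3 + 2*x**2*sin(3*x)/3 + 10*x*cos(3*x)/9 - 10*sin(3*x)/27; evaluating from 0 to pi: ∫_{0}^{pi} (2*x**3 - 2*x) sin(3*x) dx = (2*pi*(-5 + 3*pi**2)/9) - (0) = 2*pi*(-5 + 3*pi**2)/9.
So ∫_{-pi}^{pi} v(x) sin(3*x) dx = 4*pi*(-5 + 3*pi**2)/9.
Hence Im(c_{3}) = (-1/(2*pi))·(4*pi*(-5 + 3*pi**2)/9) = 10/9 - 2*pi**2/3.

10/9 - 2*pi**2/3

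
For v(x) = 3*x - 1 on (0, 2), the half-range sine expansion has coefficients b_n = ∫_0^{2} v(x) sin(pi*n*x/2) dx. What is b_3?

b_3 = ∫_0^{2} (3*x - 1) sin(3*pi*x/2) dx.
Integrating by parts (boundary term plus one more integral), an antiderivative of (3*x - 1) sin(3*pi*x/2) is -2*x*cos(3*pi*x/2)/pi + 4*sin(3*pi*x/2)/(3*pi**2) + 2*cos(3*pi*x/2)/(3*pi); evaluating from 0 to 2: ∫_{0}^{2} (3*x - 1) sin(3*pi*x/2) dx = (10/(3*pi)) - (2/(3*pi)) = 8/(3*pi).
Hence b_3 = 8/(3*pi).

8/(3*pi)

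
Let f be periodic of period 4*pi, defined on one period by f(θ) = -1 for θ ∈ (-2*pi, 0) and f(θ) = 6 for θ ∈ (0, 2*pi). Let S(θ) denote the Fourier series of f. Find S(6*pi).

θ = 6*pi differs from θ = 2*pi by 1 full period(s), and the series is 4*pi-periodic.
At θ = 2*pi the one-sided limits are f(2*pi^-) = 6 and f(2*pi^+) = -1.
By Dirichlet's theorem the series converges to their average, [(6) + (-1)]/2 = 5/2.

5/2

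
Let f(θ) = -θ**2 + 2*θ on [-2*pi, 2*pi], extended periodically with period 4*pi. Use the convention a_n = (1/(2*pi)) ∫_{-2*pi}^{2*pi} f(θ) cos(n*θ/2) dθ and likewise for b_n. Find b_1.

8

b_1 = (1/(2*pi)) ∫_{-2*pi}^{2*pi} f(θ) sin(θ/2) dθ.
Integrating by parts twice (tabular method), an antiderivative of (-θ**2 + 2*θ) sin(θ/2) is 2*θ**2*cos(θ/2) - 8*θ*sin(θ/2) - 4*θ*cos(θ/2) + 8*sin(θ/2) - 16*cos(θ/2); evaluating from -2*pi to 2*pi: ∫_{-2*pi}^{2*pi} (-θ**2 + 2*θ) sin(θ/2) dθ = (-8*pi**2 + 16 + 8*pi) - (-8*pi**2 - 8*pi + 16) = 16*pi.
Hence b_1 = (1/(2*pi))·(16*pi) = 8.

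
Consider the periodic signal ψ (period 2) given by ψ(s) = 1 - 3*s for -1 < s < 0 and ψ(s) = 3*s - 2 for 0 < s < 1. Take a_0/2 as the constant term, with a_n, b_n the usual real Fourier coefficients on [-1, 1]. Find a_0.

2

a_0 = ∫_{-1}^{1} ψ(s) ds = 2.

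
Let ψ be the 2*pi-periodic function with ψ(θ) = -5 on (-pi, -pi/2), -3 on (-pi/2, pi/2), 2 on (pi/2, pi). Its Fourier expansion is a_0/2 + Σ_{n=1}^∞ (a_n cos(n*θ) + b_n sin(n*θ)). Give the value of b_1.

7/pi

b_1 = 1/pi ∫_{-pi}^{pi} ψ(θ) sin(θ) dθ.
Split the integral at the breakpoints.
Directly, an antiderivative of (-5) sin(θ) is 5*cos(θ); evaluating from -pi to -pi/2: ∫_{-pi}^{-pi/2} (-5) sin(θ) dθ = (0) - (-5) = 5.
Directly, an antiderivative of (-3) sin(θ) is 3*cos(θ); evaluating from -pi/2 to pi/2: ∫_{-pi/2}^{pi/2} (-3) sin(θ) dθ = (0) - (0) = 0.
Directly, an antiderivative of (2) sin(θ) is -2*cos(θ); evaluating from pi/2 to pi: ∫_{pi/2}^{pi} (2) sin(θ) dθ = (2) - (0) = 2.
Summing the pieces and multiplying by (1/pi) gives b_1 = 7/pi.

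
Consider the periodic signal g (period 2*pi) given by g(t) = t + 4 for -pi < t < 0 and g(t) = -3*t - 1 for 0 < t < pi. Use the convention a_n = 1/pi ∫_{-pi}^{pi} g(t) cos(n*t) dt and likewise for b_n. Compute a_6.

0

a_6 = 1/pi ∫_{-pi}^{pi} g(t) cos(6*t) dt.
Split the integral at the breakpoints.
Integrating by parts (boundary term plus one more integral), an antiderivative of (t + 4) cos(6*t) is t*sin(6*t)/6 + 2*sin(6*t)/3 + cos(6*t)/36; evaluating from -pi to 0: ∫_{-pi}^{0} (t + 4) cos(6*t) dt = (1/36) - (1/36) = 0.
Integrating by parts (boundary term plus one more integral), an antiderivative of (-3*t - 1) cos(6*t) is -t*sin(6*t)/2 - sin(6*t)/6 - cos(6*t)/12; evaluating from 0 to pi: ∫_{0}^{pi} (-3*t - 1) cos(6*t) dt = (-1/12) - (-1/12) = 0.
Summing the pieces and multiplying by (1/pi) gives a_6 = 0.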